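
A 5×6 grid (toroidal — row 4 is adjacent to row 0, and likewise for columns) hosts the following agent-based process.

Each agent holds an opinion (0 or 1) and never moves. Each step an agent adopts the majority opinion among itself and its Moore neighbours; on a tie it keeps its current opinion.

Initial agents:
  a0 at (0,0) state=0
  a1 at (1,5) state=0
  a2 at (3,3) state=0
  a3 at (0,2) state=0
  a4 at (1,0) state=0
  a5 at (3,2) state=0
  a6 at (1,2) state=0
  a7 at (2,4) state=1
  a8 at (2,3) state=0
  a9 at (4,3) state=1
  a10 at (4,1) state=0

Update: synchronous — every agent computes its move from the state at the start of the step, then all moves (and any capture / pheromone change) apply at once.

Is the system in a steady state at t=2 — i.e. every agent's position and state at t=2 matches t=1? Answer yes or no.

t=1: a0@(0,0):0 a1@(1,5):0 a2@(3,3):0 a3@(0,2):0 a4@(1,0):0 a5@(3,2):0 a6@(1,2):0 a7@(2,4):0 a8@(2,3):0 a9@(4,3):0 a10@(4,1):0
t=2: (unchanged — steady state)

yes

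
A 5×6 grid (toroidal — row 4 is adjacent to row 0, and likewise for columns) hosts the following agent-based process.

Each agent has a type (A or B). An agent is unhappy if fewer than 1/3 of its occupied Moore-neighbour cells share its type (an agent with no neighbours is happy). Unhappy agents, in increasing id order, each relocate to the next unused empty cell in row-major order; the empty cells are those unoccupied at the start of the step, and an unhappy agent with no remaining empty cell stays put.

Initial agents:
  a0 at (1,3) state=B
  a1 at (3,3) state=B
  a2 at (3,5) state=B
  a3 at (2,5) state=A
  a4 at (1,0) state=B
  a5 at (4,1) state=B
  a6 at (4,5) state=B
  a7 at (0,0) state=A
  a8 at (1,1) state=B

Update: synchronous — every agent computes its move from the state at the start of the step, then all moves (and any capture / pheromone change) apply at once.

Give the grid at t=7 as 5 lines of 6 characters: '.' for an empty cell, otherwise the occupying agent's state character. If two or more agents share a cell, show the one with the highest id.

t=1: a0@(1,3):B a1@(3,3):B a2@(3,5):B a3@(0,1):A a4@(1,0):B a5@(0,2):B a6@(4,5):B a7@(0,3):A a8@(1,1):B
t=2: a0@(1,3):B a1@(3,3):B a2@(3,5):B a3@(0,0):A a4@(1,0):B a5@(0,2):B a6@(4,5):B a7@(0,4):A a8@(1,1):B
t=3: a0@(1,3):B a1@(3,3):B a2@(3,5):B a3@(0,1):A a4@(1,0):B a5@(0,2):B a6@(4,5):B a7@(0,3):A a8@(1,1):B
t=4: a0@(1,3):B a1@(3,3):B a2@(3,5):B a3@(0,0):A a4@(1,0):B a5@(0,2):B a6@(4,5):B a7@(0,4):A a8@(1,1):B
t=5: a0@(1,3):B a1@(3,3):B a2@(3,5):B a3@(0,1):A a4@(1,0):B a5@(0,2):B a6@(4,5):B a7@(0,3):A a8@(1,1):B
t=6: a0@(1,3):B a1@(3,3):B a2@(3,5):B a3@(0,0):A a4@(1,0):B a5@(0,2):B a6@(4,5):B a7@(0,4):A a8@(1,1):B
t=7: a0@(1,3):B a1@(3,3):B a2@(3,5):B a3@(0,1):A a4@(1,0):B a5@(0,2):B a6@(4,5):B a7@(0,3):A a8@(1,1):B

.ABA..
BB.B..
......
...B.B
.....B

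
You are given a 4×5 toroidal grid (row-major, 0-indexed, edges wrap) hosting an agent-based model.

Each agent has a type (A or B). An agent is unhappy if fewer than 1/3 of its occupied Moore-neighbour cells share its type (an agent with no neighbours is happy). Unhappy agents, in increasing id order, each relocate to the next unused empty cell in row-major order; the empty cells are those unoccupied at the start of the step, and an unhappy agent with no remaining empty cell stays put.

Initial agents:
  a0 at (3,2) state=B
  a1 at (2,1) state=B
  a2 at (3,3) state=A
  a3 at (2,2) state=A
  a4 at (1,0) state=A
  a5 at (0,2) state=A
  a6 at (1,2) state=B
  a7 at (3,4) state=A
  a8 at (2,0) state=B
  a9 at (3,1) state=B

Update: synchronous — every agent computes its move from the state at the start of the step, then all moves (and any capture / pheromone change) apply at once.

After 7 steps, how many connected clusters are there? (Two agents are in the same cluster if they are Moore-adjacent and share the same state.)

2

t=1: a0@(3,2):B a1@(2,1):B a2@(3,3):A a3@(0,0):A a4@(0,1):A a5@(0,3):A a6@(1,2):B a7@(3,4):A a8@(2,0):B a9@(3,1):B
t=2: a0@(3,2):B a1@(2,1):B a2@(3,3):A a3@(0,0):A a4@(0,2):A a5@(0,3):A a6@(1,2):B a7@(3,4):A a8@(2,0):B a9@(3,1):B
t=3: (unchanged — steady state)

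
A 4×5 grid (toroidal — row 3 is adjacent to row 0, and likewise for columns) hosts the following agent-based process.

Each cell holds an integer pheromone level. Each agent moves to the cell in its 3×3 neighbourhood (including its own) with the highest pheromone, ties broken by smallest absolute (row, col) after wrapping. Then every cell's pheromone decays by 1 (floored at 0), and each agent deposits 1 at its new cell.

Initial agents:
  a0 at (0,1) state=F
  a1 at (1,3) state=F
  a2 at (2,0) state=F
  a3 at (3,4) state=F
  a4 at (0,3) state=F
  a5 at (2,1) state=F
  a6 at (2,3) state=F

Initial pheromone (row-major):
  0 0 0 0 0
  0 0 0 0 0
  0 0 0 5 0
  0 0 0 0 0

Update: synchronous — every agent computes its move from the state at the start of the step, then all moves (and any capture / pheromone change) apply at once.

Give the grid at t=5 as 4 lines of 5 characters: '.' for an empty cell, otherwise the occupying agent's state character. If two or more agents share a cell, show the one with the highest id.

t=1: a0@(0,0) a1@(2,3) a2@(1,0) a3@(2,3) a4@(0,2) a5@(1,0) a6@(2,3) | pheromone: 1 0 1 0 0 / 2 0 0 0 0 / 0 0 0 7 0 / 0 0 0 0 0
t=2: a0@(1,0) a1@(2,3) a2@(1,0) a3@(2,3) a4@(0,2) a5@(1,0) a6@(2,3) | pheromone: 0 0 1 0 0 / 4 0 0 0 0 / 0 0 0 9 0 / 0 0 0 0 0
t=3: a0@(1,0) a1@(2,3) a2@(1,0) a3@(2,3) a4@(0,2) a5@(1,0) a6@(2,3) | pheromone: 0 0 1 0 0 / 6 0 0 0 0 / 0 0 0 11 0 / 0 0 0 0 0
t=4: a0@(1,0) a1@(2,3) a2@(1,0) a3@(2,3) a4@(0,2) a5@(1,0) a6@(2,3) | pheromone: 0 0 1 0 0 / 8 0 0 0 0 / 0 0 0 13 0 / 0 0 0 0 0
t=5: a0@(1,0) a1@(2,3) a2@(1,0) a3@(2,3) a4@(0,2) a5@(1,0) a6@(2,3) | pheromone: 0 0 1 0 0 / 10 0 0 0 0 / 0 0 0 15 0 / 0 0 0 0 0

..F..
F....
...F.
.....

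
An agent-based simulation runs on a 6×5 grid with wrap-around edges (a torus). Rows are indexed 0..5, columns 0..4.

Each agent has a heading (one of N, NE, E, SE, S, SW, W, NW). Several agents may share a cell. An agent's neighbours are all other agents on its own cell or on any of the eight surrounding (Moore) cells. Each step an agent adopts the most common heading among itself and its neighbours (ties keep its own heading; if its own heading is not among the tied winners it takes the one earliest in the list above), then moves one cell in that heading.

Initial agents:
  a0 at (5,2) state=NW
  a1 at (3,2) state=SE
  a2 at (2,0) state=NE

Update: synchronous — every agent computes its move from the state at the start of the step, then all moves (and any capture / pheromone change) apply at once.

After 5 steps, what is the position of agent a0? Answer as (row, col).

(0, 2)

t=1: a0@(4,1):NW a1@(4,3):SE a2@(1,1):NE
t=2: a0@(3,0):NW a1@(5,4):SE a2@(0,2):NE
t=3: a0@(2,4):NW a1@(0,0):SE a2@(5,3):NE
t=4: a0@(1,3):NW a1@(1,1):SE a2@(4,4):NE
t=5: a0@(0,2):NW a1@(2,2):SE a2@(3,0):NE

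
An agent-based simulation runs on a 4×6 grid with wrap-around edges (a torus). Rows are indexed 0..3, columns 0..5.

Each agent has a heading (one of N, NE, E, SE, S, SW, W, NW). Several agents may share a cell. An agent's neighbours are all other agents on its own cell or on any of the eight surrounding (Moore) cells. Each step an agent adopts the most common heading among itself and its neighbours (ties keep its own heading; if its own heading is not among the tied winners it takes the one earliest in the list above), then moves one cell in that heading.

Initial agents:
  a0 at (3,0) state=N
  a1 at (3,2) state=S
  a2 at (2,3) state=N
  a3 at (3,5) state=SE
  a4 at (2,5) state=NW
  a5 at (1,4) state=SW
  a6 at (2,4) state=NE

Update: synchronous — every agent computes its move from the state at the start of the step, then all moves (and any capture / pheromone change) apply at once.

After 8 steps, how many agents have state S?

1

t=1: a0@(2,0):N a1@(0,2):S a2@(1,3):N a3@(0,0):SE a4@(1,4):NW a5@(2,3):SW a6@(1,5):NE
t=2: a0@(1,0):N a1@(1,2):S a2@(0,3):N a3@(1,1):SE a4@(0,3):NW a5@(3,2):SW a6@(0,0):NE
t=3: a0@(0,0):N a1@(2,2):S a2@(3,3):N a3@(2,2):SE a4@(3,2):NW a5@(0,1):SW a6@(3,1):NE
t=4: a0@(3,0):N a1@(3,2):S a2@(2,3):N a3@(3,3):SE a4@(2,1):NW a5@(1,0):SW a6@(2,2):NE
t=5: a0@(2,0):N a1@(0,2):S a2@(1,3):N a3@(0,4):SE a4@(1,0):NW a5@(2,5):SW a6@(1,3):NE
t=6: a0@(1,0):N a1@(1,2):S a2@(0,3):N a3@(1,5):SE a4@(0,5):NW a5@(3,4):SW a6@(0,4):NE
t=7: a0@(0,0):N a1@(2,2):S a2@(3,3):N a3@(2,0):SE a4@(3,4):NW a5@(0,3):SW a6@(3,5):NE
t=8: a0@(3,0):N a1@(3,2):S a2@(2,3):N a3@(3,1):SE a4@(2,3):NW a5@(1,2):SW a6@(2,0):NE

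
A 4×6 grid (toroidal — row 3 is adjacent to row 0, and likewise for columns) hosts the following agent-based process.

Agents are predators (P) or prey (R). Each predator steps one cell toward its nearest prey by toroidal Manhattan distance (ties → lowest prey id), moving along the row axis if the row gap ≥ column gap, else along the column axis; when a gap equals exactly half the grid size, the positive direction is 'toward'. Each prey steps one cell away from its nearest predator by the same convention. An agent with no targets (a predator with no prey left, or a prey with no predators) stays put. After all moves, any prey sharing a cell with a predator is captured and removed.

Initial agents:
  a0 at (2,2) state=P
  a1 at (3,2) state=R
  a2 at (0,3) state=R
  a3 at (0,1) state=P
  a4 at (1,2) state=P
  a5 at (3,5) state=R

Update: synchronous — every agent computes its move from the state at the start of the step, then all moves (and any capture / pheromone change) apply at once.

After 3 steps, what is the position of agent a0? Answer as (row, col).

t=1: a0@(3,2):P a1@(0,2):R a2@(0,4):R a3@(3,1):P a4@(2,2):P a5@(3,4):R
t=2: a0@(0,2):P a1@(1,2):R a2@(0,5):R a3@(0,1):P a4@(3,2):P a5@(3,5):R
t=3: a0@(1,2):P a1@(2,2):R a2@(0,4):R a3@(1,1):P a4@(0,2):P a5@(3,4):R

(1, 2)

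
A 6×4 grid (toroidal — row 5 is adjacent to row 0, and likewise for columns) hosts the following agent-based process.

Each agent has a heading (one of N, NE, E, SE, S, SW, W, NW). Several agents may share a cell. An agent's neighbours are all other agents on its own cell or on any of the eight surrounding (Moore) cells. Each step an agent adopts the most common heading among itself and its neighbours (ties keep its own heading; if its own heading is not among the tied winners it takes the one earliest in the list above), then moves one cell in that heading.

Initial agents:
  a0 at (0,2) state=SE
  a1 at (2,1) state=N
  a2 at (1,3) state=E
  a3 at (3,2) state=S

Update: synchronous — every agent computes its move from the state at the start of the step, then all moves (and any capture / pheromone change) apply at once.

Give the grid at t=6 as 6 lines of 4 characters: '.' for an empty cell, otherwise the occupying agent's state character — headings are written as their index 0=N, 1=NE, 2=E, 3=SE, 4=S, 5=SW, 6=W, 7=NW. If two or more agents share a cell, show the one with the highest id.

t=1: a0@(1,3):SE a1@(1,1):N a2@(1,0):E a3@(4,2):S
t=2: a0@(2,0):SE a1@(0,1):N a2@(1,1):E a3@(5,2):S
t=3: a0@(3,1):SE a1@(5,1):N a2@(1,2):E a3@(0,2):S
t=4: a0@(4,2):SE a1@(4,1):N a2@(1,3):E a3@(1,2):S
t=5: a0@(5,3):SE a1@(3,1):N a2@(1,0):E a3@(2,2):S
t=6: a0@(0,0):SE a1@(2,1):N a2@(1,1):E a3@(3,2):S

3...
.2..
.0..
..4.
....
....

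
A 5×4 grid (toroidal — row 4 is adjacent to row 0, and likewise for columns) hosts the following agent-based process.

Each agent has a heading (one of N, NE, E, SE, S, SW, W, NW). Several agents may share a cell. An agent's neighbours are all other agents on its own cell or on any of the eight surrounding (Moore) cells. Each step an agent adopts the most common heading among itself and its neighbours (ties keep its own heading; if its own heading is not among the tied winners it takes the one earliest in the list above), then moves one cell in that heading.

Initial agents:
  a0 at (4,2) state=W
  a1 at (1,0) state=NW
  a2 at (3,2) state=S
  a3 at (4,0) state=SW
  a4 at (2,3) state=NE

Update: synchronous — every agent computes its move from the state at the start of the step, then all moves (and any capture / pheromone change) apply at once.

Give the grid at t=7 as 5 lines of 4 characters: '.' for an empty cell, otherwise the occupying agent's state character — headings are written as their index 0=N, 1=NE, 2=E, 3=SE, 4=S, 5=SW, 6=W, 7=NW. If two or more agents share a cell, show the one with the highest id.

t=1: a0@(4,1):W a1@(0,3):NW a2@(4,2):S a3@(0,3):SW a4@(1,0):NE
t=2: a0@(4,0):W a1@(4,2):NW a2@(0,2):S a3@(1,2):SW a4@(0,1):NE
t=3: a0@(4,3):W a1@(3,1):NW a2@(1,2):S a3@(2,1):SW a4@(4,2):NE
t=4: a0@(4,2):W a1@(2,0):NW a2@(2,2):S a3@(3,0):SW a4@(3,3):NE
t=5: a0@(4,1):W a1@(1,3):NW a2@(3,2):S a3@(4,3):SW a4@(2,0):NE
t=6: a0@(4,0):W a1@(0,2):NW a2@(4,2):S a3@(0,2):SW a4@(1,1):NE
t=7: a0@(4,3):W a1@(4,1):NW a2@(0,2):S a3@(1,1):SW a4@(0,2):NE

..1.
.5..
....
....
.7.6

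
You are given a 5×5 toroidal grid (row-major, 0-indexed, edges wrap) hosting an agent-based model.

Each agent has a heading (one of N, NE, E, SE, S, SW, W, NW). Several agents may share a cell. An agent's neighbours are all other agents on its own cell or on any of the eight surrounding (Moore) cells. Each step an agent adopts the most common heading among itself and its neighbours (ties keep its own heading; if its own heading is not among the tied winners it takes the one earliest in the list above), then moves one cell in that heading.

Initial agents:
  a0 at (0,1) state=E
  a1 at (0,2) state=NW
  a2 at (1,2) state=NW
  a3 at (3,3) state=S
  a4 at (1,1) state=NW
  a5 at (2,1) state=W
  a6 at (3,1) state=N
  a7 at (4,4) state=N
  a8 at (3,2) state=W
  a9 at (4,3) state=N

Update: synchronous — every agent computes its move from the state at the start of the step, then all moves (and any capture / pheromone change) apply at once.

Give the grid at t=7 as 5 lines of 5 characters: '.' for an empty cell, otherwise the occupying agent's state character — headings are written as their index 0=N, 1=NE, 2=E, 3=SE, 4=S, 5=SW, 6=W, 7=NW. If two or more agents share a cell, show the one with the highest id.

.....
7....
7...7
7...7
7...7

t=1: a0@(4,0):NW a1@(4,1):NW a2@(0,1):NW a3@(2,3):N a4@(0,0):NW a5@(2,0):W a6@(3,0):W a7@(3,4):N a8@(3,1):W a9@(3,3):N
t=2: a0@(3,4):NW a1@(3,0):NW a2@(4,0):NW a3@(1,3):N a4@(4,4):NW a5@(2,4):W a6@(3,4):W a7@(2,4):N a8@(3,0):W a9@(2,3):N
t=3: a0@(2,3):NW a1@(2,4):NW a2@(3,4):NW a3@(0,3):N a4@(3,3):NW a5@(2,3):W a6@(2,3):NW a7@(1,4):N a8@(2,4):NW a9@(1,3):N
t=4: a0@(1,2):NW a1@(1,3):NW a2@(2,3):NW a3@(4,3):N a4@(2,2):NW a5@(1,2):NW a6@(1,2):NW a7@(0,3):NW a8@(1,3):NW a9@(0,2):NW
t=5: a0@(0,1):NW a1@(0,2):NW a2@(1,2):NW a3@(3,2):NW a4@(1,1):NW a5@(0,1):NW a6@(0,1):NW a7@(4,2):NW a8@(0,2):NW a9@(4,1):NW
t=6: a0@(4,0):NW a1@(4,1):NW a2@(0,1):NW a3@(2,1):NW a4@(0,0):NW a5@(4,0):NW a6@(4,0):NW a7@(3,1):NW a8@(4,1):NW a9@(3,0):NW
t=7: a0@(3,4):NW a1@(3,0):NW a2@(4,0):NW a3@(1,0):NW a4@(4,4):NW a5@(3,4):NW a6@(3,4):NW a7@(2,0):NW a8@(3,0):NW a9@(2,4):NW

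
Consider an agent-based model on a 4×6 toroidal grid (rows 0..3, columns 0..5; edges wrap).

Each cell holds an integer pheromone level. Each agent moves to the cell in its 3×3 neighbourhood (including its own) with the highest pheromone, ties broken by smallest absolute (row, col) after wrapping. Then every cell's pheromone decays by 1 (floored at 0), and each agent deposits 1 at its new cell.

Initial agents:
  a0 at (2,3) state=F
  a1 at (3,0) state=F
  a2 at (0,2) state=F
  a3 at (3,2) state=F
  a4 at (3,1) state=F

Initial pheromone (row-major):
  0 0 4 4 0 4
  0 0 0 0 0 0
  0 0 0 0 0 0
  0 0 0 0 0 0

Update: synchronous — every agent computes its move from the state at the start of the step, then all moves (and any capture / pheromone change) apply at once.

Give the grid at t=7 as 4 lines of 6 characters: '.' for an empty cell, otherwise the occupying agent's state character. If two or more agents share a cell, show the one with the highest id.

t=1: a0@(1,2) a1@(0,5) a2@(0,2) a3@(0,2) a4@(0,2) | pheromone: 0 0 6 3 0 4 / 0 0 1 0 0 0 / 0 0 0 0 0 0 / 0 0 0 0 0 0
t=2: a0@(0,2) a1@(0,5) a2@(0,2) a3@(0,2) a4@(0,2) | pheromone: 0 0 9 2 0 4 / 0 0 0 0 0 0 / 0 0 0 0 0 0 / 0 0 0 0 0 0
t=3: a0@(0,2) a1@(0,5) a2@(0,2) a3@(0,2) a4@(0,2) | pheromone: 0 0 12 1 0 4 / 0 0 0 0 0 0 / 0 0 0 0 0 0 / 0 0 0 0 0 0
t=4: a0@(0,2) a1@(0,5) a2@(0,2) a3@(0,2) a4@(0,2) | pheromone: 0 0 15 0 0 4 / 0 0 0 0 0 0 / 0 0 0 0 0 0 / 0 0 0 0 0 0
t=5: a0@(0,2) a1@(0,5) a2@(0,2) a3@(0,2) a4@(0,2) | pheromone: 0 0 18 0 0 4 / 0 0 0 0 0 0 / 0 0 0 0 0 0 / 0 0 0 0 0 0
t=6: a0@(0,2) a1@(0,5) a2@(0,2) a3@(0,2) a4@(0,2) | pheromone: 0 0 21 0 0 4 / 0 0 0 0 0 0 / 0 0 0 0 0 0 / 0 0 0 0 0 0
t=7: a0@(0,2) a1@(0,5) a2@(0,2) a3@(0,2) a4@(0,2) | pheromone: 0 0 24 0 0 4 / 0 0 0 0 0 0 / 0 0 0 0 0 0 / 0 0 0 0 0 0

..F..F
......
......
......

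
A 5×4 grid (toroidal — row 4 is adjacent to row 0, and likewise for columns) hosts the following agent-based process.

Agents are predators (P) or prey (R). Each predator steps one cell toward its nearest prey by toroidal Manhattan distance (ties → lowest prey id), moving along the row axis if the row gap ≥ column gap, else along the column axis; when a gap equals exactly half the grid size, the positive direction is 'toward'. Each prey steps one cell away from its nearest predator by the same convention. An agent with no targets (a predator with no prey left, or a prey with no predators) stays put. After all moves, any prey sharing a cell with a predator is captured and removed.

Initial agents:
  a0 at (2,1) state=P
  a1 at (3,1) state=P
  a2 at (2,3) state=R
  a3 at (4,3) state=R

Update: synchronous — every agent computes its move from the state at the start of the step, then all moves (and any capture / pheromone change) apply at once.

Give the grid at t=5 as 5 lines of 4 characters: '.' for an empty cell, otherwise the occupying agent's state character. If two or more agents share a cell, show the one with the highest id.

....
..P.
..P.
..R.
....

t=1: a0@(2,2):P a1@(3,2):P a3@(4,2):R
t=2: a0@(3,2):P a1@(4,2):P a3@(0,2):R
t=3: a0@(4,2):P a1@(0,2):P a3@(1,2):R
t=4: a0@(0,2):P a1@(1,2):P a3@(2,2):R
t=5: a0@(1,2):P a1@(2,2):P a3@(3,2):R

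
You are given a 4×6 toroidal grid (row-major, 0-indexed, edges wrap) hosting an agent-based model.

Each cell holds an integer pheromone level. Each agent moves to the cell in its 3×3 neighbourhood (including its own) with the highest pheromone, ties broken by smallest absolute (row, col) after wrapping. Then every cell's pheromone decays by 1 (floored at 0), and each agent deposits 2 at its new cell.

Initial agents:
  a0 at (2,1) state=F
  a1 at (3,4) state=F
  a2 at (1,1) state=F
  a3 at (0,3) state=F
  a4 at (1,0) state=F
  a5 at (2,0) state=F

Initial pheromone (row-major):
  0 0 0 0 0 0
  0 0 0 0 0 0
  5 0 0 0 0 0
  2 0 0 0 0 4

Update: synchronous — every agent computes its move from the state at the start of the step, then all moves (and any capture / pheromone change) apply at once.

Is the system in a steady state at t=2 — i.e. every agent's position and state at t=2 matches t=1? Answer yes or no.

no

t=1: a0@(2,0) a1@(3,5) a2@(2,0) a3@(0,2) a4@(2,0) a5@(2,0) | pheromone: 0 0 2 0 0 0 / 0 0 0 0 0 0 / 12 0 0 0 0 0 / 1 0 0 0 0 5
t=2: a0@(2,0) a1@(2,0) a2@(2,0) a3@(0,2) a4@(2,0) a5@(2,0) | pheromone: 0 0 3 0 0 0 / 0 0 0 0 0 0 / 21 0 0 0 0 0 / 0 0 0 0 0 4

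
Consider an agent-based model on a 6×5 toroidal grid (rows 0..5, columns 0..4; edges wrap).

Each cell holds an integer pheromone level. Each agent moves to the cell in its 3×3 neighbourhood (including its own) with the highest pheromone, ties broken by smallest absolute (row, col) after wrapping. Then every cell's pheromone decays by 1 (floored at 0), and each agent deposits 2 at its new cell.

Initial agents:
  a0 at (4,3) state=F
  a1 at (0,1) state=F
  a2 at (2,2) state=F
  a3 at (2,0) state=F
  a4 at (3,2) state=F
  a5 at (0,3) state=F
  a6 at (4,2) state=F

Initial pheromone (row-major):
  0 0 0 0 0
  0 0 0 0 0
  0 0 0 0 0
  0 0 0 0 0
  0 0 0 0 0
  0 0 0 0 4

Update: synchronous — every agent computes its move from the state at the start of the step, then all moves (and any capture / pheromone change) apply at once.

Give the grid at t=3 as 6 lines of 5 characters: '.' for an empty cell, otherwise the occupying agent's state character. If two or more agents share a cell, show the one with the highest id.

t=1: a0@(5,4) a1@(0,0) a2@(1,1) a3@(1,0) a4@(2,1) a5@(5,4) a6@(3,1) | pheromone: 2 0 0 0 0 / 2 2 0 0 0 / 0 2 0 0 0 / 0 2 0 0 0 / 0 0 0 0 0 / 0 0 0 0 7
t=2: a0@(5,4) a1@(5,4) a2@(0,0) a3@(0,0) a4@(1,0) a5@(5,4) a6@(2,1) | pheromone: 5 0 0 0 0 / 3 1 0 0 0 / 0 3 0 0 0 / 0 1 0 0 0 / 0 0 0 0 0 / 0 0 0 0 12
t=3: a0@(5,4) a1@(5,4) a2@(5,4) a3@(5,4) a4@(0,0) a5@(5,4) a6@(1,0) | pheromone: 6 0 0 0 0 / 4 0 0 0 0 / 0 2 0 0 0 / 0 0 0 0 0 / 0 0 0 0 0 / 0 0 0 0 21

F....
F....
.....
.....
.....
....F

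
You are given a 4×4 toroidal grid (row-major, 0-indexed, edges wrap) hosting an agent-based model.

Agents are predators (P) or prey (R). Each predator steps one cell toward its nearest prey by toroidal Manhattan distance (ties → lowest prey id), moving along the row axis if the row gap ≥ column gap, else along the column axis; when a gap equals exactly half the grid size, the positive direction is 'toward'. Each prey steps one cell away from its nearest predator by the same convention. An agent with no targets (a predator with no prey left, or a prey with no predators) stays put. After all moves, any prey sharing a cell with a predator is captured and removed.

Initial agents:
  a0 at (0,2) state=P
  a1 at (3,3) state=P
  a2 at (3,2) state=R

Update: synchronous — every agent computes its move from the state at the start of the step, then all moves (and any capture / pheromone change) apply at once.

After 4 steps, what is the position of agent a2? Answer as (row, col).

(3, 2)

t=1: a0@(3,2):P a1@(3,2):P a2@(2,2):R
t=2: a0@(2,2):P a1@(2,2):P a2@(1,2):R
t=3: a0@(1,2):P a1@(1,2):P a2@(0,2):R
t=4: a0@(0,2):P a1@(0,2):P a2@(3,2):R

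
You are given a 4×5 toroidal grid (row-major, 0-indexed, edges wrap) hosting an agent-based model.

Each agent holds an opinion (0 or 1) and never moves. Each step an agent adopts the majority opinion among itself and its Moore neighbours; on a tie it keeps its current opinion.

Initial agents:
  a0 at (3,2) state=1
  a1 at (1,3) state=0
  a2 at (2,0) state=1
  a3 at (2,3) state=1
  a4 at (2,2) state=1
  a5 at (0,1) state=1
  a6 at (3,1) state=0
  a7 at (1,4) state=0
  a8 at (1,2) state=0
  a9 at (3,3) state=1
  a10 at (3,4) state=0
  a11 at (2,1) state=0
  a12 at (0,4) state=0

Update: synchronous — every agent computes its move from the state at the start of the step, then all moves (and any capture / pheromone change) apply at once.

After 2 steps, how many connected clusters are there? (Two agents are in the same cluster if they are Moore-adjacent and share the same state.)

2

t=1: a0@(3,2):1 a1@(1,3):0 a2@(2,0):0 a3@(2,3):1 a4@(2,2):1 a5@(0,1):1 a6@(3,1):1 a7@(1,4):0 a8@(1,2):0 a9@(3,3):1 a10@(3,4):1 a11@(2,1):0 a12@(0,4):0
t=2: (unchanged — steady state)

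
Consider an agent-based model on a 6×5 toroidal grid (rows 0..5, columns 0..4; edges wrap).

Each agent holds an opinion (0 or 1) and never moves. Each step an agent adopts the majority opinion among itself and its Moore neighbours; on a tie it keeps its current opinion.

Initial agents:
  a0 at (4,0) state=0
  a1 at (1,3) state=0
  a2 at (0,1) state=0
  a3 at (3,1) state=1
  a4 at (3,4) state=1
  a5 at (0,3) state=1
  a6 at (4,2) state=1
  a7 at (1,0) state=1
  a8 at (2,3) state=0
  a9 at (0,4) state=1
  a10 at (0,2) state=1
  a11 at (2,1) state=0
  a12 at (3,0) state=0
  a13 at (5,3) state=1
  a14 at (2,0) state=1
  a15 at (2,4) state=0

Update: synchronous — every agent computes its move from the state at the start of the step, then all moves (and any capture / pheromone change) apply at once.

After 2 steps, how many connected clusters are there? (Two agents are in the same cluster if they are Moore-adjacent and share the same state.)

2

t=1: a0@(4,0):0 a1@(1,3):0 a2@(0,1):1 a3@(3,1):1 a4@(3,4):0 a5@(0,3):1 a6@(4,2):1 a7@(1,0):1 a8@(2,3):0 a9@(0,4):1 a10@(0,2):1 a11@(2,1):1 a12@(3,0):0 a13@(5,3):1 a14@(2,0):1 a15@(2,4):0
t=2: (unchanged — steady state)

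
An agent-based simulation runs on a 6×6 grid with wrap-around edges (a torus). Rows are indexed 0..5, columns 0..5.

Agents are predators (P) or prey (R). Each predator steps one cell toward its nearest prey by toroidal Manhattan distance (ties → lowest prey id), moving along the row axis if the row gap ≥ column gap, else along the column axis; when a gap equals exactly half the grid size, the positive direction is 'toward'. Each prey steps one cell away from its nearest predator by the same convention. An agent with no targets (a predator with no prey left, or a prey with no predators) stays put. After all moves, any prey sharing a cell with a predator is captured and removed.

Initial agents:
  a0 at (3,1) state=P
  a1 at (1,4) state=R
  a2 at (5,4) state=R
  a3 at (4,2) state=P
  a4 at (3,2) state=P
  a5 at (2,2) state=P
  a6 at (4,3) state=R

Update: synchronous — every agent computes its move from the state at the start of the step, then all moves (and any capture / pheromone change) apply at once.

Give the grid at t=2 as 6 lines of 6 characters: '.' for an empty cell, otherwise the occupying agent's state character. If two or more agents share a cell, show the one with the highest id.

......
R.....
....P.
...P..
...PPR
R.....

t=1: a0@(3,2):P a1@(1,5):R a2@(5,5):R a3@(4,3):P a4@(4,2):P a5@(2,3):P a6@(4,4):R
t=2: a0@(3,3):P a1@(1,0):R a2@(5,0):R a3@(4,4):P a4@(4,3):P a5@(2,4):P a6@(4,5):R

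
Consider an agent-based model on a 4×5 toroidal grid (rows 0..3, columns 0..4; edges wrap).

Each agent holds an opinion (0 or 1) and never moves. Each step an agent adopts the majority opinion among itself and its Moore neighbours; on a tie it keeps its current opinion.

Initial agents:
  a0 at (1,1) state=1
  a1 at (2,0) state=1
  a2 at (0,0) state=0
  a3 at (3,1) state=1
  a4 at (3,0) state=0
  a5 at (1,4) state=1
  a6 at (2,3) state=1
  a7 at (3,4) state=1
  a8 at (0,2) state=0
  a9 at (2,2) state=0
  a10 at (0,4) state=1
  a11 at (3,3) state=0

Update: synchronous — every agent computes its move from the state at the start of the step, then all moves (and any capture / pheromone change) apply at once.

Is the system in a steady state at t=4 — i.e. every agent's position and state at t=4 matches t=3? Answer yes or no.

t=1: a0@(1,1):0 a1@(2,0):1 a2@(0,0):1 a3@(3,1):0 a4@(3,0):1 a5@(1,4):1 a6@(2,3):1 a7@(3,4):1 a8@(0,2):0 a9@(2,2):1 a10@(0,4):1 a11@(3,3):0
t=2: a0@(1,1):1 a1@(2,0):1 a2@(0,0):1 a3@(3,1):1 a4@(3,0):1 a5@(1,4):1 a6@(2,3):1 a7@(3,4):1 a8@(0,2):0 a9@(2,2):0 a10@(0,4):1 a11@(3,3):1
t=3: a0@(1,1):1 a1@(2,0):1 a2@(0,0):1 a3@(3,1):1 a4@(3,0):1 a5@(1,4):1 a6@(2,3):1 a7@(3,4):1 a8@(0,2):1 a9@(2,2):1 a10@(0,4):1 a11@(3,3):1
t=4: (unchanged — steady state)

yes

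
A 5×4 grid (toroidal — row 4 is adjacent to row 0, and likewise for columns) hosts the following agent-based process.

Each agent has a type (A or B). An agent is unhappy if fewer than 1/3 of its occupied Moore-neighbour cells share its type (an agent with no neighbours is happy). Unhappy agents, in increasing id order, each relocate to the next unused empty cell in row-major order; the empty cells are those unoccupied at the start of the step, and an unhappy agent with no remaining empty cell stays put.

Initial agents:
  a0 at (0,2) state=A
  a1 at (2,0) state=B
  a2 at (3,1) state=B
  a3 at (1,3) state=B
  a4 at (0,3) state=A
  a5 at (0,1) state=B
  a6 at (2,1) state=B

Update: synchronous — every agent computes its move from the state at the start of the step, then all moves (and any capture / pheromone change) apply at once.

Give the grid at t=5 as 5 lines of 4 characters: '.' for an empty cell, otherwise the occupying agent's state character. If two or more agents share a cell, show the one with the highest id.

B.AA
...B
BB..
.B..
....

t=1: a0@(0,2):A a1@(2,0):B a2@(3,1):B a3@(1,3):B a4@(0,3):A a5@(0,0):B a6@(2,1):B
t=2: (unchanged — steady state)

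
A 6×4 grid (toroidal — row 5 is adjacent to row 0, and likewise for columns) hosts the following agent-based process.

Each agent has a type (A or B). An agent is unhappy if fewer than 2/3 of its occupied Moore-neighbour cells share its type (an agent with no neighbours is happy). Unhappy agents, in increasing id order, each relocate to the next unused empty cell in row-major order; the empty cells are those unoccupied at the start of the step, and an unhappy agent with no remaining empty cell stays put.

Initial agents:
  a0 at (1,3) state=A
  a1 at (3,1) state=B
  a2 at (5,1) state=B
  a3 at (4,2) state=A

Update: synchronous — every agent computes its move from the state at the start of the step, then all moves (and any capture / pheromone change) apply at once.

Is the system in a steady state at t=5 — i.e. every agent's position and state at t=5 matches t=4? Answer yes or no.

t=1: a0@(1,3):A a1@(0,0):B a2@(0,1):B a3@(0,2):A
t=2: a0@(0,3):A a1@(1,0):B a2@(1,1):B a3@(1,2):A
t=3: a0@(0,0):A a1@(0,1):B a2@(0,2):B a3@(1,3):A
t=4: a0@(0,3):A a1@(1,0):B a2@(1,1):B a3@(1,2):A
t=5: a0@(0,0):A a1@(0,1):B a2@(0,2):B a3@(1,3):A

no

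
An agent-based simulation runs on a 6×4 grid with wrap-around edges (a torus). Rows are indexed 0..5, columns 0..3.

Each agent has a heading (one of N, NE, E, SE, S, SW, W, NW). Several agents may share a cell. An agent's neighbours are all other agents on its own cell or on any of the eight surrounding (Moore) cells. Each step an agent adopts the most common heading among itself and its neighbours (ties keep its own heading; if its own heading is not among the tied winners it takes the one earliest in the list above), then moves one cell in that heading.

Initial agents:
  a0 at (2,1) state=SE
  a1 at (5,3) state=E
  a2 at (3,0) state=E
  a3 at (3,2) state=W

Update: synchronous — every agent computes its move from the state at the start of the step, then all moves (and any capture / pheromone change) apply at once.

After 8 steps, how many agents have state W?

1

t=1: a0@(3,2):SE a1@(5,0):E a2@(3,1):E a3@(3,1):W
t=2: a0@(4,3):SE a1@(5,1):E a2@(3,2):E a3@(3,0):W
t=3: a0@(5,0):SE a1@(5,2):E a2@(3,3):E a3@(3,3):W
t=4: a0@(0,1):SE a1@(5,3):E a2@(3,0):E a3@(3,2):W
t=5: a0@(1,2):SE a1@(5,0):E a2@(3,1):E a3@(3,1):W
t=6: a0@(2,3):SE a1@(5,1):E a2@(3,2):E a3@(3,0):W
t=7: a0@(3,0):SE a1@(5,2):E a2@(3,3):E a3@(3,3):W
t=8: a0@(4,1):SE a1@(5,3):E a2@(3,0):E a3@(3,2):W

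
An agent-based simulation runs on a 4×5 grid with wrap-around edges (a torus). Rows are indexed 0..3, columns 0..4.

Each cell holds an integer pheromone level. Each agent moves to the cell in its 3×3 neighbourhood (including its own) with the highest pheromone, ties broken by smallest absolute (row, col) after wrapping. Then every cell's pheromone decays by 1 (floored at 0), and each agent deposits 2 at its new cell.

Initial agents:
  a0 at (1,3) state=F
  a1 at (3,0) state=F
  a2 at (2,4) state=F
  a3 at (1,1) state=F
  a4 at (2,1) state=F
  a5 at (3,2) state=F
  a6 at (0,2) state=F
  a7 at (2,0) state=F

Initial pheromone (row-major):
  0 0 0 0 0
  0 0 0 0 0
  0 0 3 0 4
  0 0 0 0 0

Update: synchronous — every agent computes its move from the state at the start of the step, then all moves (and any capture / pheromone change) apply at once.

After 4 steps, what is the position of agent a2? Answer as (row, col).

(2, 4)

t=1: a0@(2,4) a1@(2,4) a2@(2,4) a3@(2,2) a4@(2,2) a5@(2,2) a6@(0,1) a7@(2,4) | pheromone: 0 2 0 0 0 / 0 0 0 0 0 / 0 0 8 0 11 / 0 0 0 0 0
t=2: a0@(2,4) a1@(2,4) a2@(2,4) a3@(2,2) a4@(2,2) a5@(2,2) a6@(0,1) a7@(2,4) | pheromone: 0 3 0 0 0 / 0 0 0 0 0 / 0 0 13 0 18 / 0 0 0 0 0
t=3: a0@(2,4) a1@(2,4) a2@(2,4) a3@(2,2) a4@(2,2) a5@(2,2) a6@(0,1) a7@(2,4) | pheromone: 0 4 0 0 0 / 0 0 0 0 0 / 0 0 18 0 25 / 0 0 0 0 0
t=4: a0@(2,4) a1@(2,4) a2@(2,4) a3@(2,2) a4@(2,2) a5@(2,2) a6@(0,1) a7@(2,4) | pheromone: 0 5 0 0 0 / 0 0 0 0 0 / 0 0 23 0 32 / 0 0 0 0 0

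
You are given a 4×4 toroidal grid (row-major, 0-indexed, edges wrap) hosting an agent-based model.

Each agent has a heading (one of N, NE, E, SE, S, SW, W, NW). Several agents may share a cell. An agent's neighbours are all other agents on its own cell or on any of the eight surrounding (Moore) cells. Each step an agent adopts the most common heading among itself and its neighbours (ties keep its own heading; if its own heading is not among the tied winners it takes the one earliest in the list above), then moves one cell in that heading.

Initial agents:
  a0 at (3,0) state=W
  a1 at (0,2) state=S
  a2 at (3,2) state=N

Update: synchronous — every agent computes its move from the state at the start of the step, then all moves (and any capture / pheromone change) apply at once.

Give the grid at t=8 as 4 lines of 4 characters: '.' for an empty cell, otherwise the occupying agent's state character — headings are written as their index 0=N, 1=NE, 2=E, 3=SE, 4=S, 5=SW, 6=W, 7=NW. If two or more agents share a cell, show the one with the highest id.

..4.
....
....
6.0.

t=1: a0@(3,3):W a1@(1,2):S a2@(2,2):N
t=2: a0@(3,2):W a1@(2,2):S a2@(1,2):N
t=3: a0@(3,1):W a1@(3,2):S a2@(0,2):N
t=4: a0@(3,0):W a1@(0,2):S a2@(3,2):N
t=5: a0@(3,3):W a1@(1,2):S a2@(2,2):N
t=6: a0@(3,2):W a1@(2,2):S a2@(1,2):N
t=7: a0@(3,1):W a1@(3,2):S a2@(0,2):N
t=8: a0@(3,0):W a1@(0,2):S a2@(3,2):N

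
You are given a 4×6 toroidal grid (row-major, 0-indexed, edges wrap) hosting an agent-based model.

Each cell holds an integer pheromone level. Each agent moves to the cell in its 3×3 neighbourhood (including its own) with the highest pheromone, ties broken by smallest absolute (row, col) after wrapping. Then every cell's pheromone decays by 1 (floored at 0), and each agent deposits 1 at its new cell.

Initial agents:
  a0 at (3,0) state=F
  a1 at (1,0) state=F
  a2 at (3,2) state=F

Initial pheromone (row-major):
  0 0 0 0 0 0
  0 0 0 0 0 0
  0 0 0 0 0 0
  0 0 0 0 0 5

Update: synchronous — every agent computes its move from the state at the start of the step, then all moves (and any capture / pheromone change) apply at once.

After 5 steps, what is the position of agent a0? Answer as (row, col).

t=1: a0@(3,5) a1@(0,0) a2@(0,1) | pheromone: 1 1 0 0 0 0 / 0 0 0 0 0 0 / 0 0 0 0 0 0 / 0 0 0 0 0 5
t=2: a0@(3,5) a1@(3,5) a2@(0,0) | pheromone: 1 0 0 0 0 0 / 0 0 0 0 0 0 / 0 0 0 0 0 0 / 0 0 0 0 0 6
t=3: a0@(3,5) a1@(3,5) a2@(3,5) | pheromone: 0 0 0 0 0 0 / 0 0 0 0 0 0 / 0 0 0 0 0 0 / 0 0 0 0 0 8
t=4: a0@(3,5) a1@(3,5) a2@(3,5) | pheromone: 0 0 0 0 0 0 / 0 0 0 0 0 0 / 0 0 0 0 0 0 / 0 0 0 0 0 10
t=5: a0@(3,5) a1@(3,5) a2@(3,5) | pheromone: 0 0 0 0 0 0 / 0 0 0 0 0 0 / 0 0 0 0 0 0 / 0 0 0 0 0 12

(3, 5)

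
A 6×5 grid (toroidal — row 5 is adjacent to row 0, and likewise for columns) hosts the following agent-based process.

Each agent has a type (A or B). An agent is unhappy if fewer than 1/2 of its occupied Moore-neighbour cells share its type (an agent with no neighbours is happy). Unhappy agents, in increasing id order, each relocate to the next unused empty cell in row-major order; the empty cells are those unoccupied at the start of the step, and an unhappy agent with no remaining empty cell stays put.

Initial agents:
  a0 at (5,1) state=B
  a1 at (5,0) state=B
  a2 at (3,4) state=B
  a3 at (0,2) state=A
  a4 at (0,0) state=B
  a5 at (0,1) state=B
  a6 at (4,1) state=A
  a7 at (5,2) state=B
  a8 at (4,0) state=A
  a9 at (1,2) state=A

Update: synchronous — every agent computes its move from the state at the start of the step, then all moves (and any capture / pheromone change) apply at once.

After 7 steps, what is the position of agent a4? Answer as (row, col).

(0, 0)

t=1: a0@(5,1):B a1@(5,0):B a2@(0,3):B a3@(0,4):A a4@(0,0):B a5@(0,1):B a6@(1,0):A a7@(5,2):B a8@(1,1):A a9@(1,2):A
t=2: a0@(5,1):B a1@(5,0):B a2@(0,2):B a3@(1,3):A a4@(0,0):B a5@(0,1):B a6@(1,0):A a7@(5,2):B a8@(1,1):A a9@(1,4):A
t=3: a0@(5,1):B a1@(5,0):B a2@(0,2):B a3@(1,3):A a4@(0,0):B a5@(0,1):B a6@(1,0):A a7@(5,2):B a8@(0,3):A a9@(1,4):A
t=4: a0@(5,1):B a1@(5,0):B a2@(0,2):B a3@(1,3):A a4@(0,0):B a5@(0,1):B a6@(0,4):A a7@(5,2):B a8@(0,3):A a9@(1,4):A
t=5: (unchanged — steady state)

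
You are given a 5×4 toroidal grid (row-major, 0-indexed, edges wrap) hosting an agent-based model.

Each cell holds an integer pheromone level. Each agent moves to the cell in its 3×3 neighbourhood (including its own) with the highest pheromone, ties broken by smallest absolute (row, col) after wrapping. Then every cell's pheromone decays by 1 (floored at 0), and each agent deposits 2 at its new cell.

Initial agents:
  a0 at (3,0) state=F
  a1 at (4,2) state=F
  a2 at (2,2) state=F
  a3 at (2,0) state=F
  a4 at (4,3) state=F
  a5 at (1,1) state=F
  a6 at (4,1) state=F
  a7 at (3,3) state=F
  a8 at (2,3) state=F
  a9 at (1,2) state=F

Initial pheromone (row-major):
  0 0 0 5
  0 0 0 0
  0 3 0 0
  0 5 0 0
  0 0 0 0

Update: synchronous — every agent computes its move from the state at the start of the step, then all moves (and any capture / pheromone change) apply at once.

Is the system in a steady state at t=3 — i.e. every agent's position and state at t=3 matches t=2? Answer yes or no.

t=1: a0@(3,1) a1@(0,3) a2@(3,1) a3@(3,1) a4@(0,3) a5@(2,1) a6@(3,1) a7@(2,0) a8@(1,0) a9@(0,3) | pheromone: 0 0 0 10 / 2 0 0 0 / 2 4 0 0 / 0 12 0 0 / 0 0 0 0
t=2: a0@(3,1) a1@(0,3) a2@(3,1) a3@(3,1) a4@(0,3) a5@(3,1) a6@(3,1) a7@(3,1) a8@(0,3) a9@(0,3) | pheromone: 0 0 0 17 / 1 0 0 0 / 1 3 0 0 / 0 23 0 0 / 0 0 0 0
t=3: a0@(3,1) a1@(0,3) a2@(3,1) a3@(3,1) a4@(0,3) a5@(3,1) a6@(3,1) a7@(3,1) a8@(0,3) a9@(0,3) | pheromone: 0 0 0 24 / 0 0 0 0 / 0 2 0 0 / 0 34 0 0 / 0 0 0 0

yes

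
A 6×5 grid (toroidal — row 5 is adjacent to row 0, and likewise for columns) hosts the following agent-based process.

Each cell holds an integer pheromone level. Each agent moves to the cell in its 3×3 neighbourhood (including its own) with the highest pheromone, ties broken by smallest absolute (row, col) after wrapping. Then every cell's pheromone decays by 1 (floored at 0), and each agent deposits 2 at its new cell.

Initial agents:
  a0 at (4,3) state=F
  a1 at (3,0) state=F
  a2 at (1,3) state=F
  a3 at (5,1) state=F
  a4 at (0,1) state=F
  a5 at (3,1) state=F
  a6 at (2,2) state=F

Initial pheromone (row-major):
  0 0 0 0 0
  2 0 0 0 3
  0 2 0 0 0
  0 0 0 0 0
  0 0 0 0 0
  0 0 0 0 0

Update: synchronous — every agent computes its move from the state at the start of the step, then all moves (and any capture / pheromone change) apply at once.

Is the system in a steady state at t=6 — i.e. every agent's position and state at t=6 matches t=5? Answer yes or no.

t=1: a0@(3,2) a1@(2,1) a2@(1,4) a3@(0,0) a4@(1,0) a5@(2,1) a6@(2,1) | pheromone: 2 0 0 0 0 / 3 0 0 0 4 / 0 7 0 0 0 / 0 0 2 0 0 / 0 0 0 0 0 / 0 0 0 0 0
t=2: a0@(2,1) a1@(2,1) a2@(1,4) a3@(1,4) a4@(2,1) a5@(2,1) a6@(2,1) | pheromone: 1 0 0 0 0 / 2 0 0 0 7 / 0 16 0 0 0 / 0 0 1 0 0 / 0 0 0 0 0 / 0 0 0 0 0
t=3: a0@(2,1) a1@(2,1) a2@(1,4) a3@(1,4) a4@(2,1) a5@(2,1) a6@(2,1) | pheromone: 0 0 0 0 0 / 1 0 0 0 10 / 0 25 0 0 0 / 0 0 0 0 0 / 0 0 0 0 0 / 0 0 0 0 0
t=4: a0@(2,1) a1@(2,1) a2@(1,4) a3@(1,4) a4@(2,1) a5@(2,1) a6@(2,1) | pheromone: 0 0 0 0 0 / 0 0 0 0 13 / 0 34 0 0 0 / 0 0 0 0 0 / 0 0 0 0 0 / 0 0 0 0 0
t=5: a0@(2,1) a1@(2,1) a2@(1,4) a3@(1,4) a4@(2,1) a5@(2,1) a6@(2,1) | pheromone: 0 0 0 0 0 / 0 0 0 0 16 / 0 43 0 0 0 / 0 0 0 0 0 / 0 0 0 0 0 / 0 0 0 0 0
t=6: a0@(2,1) a1@(2,1) a2@(1,4) a3@(1,4) a4@(2,1) a5@(2,1) a6@(2,1) | pheromone: 0 0 0 0 0 / 0 0 0 0 19 / 0 52 0 0 0 / 0 0 0 0 0 / 0 0 0 0 0 / 0 0 0 0 0

yes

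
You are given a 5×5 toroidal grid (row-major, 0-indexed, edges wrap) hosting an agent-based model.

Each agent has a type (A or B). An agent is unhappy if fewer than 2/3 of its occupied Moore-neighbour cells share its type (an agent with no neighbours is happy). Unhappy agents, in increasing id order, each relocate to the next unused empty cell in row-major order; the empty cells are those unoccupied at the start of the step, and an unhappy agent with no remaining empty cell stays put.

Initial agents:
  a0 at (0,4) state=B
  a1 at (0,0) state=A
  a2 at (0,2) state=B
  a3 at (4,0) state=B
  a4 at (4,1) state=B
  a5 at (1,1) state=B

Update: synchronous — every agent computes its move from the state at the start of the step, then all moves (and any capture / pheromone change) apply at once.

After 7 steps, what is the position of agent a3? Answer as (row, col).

(4, 0)

t=1: a0@(0,1):B a1@(0,3):A a2@(0,2):B a3@(4,0):B a4@(4,1):B a5@(1,0):B
t=2: a0@(0,1):B a1@(0,0):A a2@(0,2):B a3@(4,0):B a4@(4,1):B a5@(1,0):B
t=3: a0@(0,1):B a1@(0,3):A a2@(0,2):B a3@(4,0):B a4@(4,1):B a5@(0,4):B
t=4: a0@(0,1):B a1@(0,0):A a2@(0,2):B a3@(4,0):B a4@(4,1):B a5@(1,0):B
t=5: a0@(0,1):B a1@(0,3):A a2@(0,2):B a3@(4,0):B a4@(4,1):B a5@(0,4):B
t=6: a0@(0,1):B a1@(0,0):A a2@(0,2):B a3@(4,0):B a4@(4,1):B a5@(1,0):B
t=7: a0@(0,1):B a1@(0,3):A a2@(0,2):B a3@(4,0):B a4@(4,1):B a5@(0,4):B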